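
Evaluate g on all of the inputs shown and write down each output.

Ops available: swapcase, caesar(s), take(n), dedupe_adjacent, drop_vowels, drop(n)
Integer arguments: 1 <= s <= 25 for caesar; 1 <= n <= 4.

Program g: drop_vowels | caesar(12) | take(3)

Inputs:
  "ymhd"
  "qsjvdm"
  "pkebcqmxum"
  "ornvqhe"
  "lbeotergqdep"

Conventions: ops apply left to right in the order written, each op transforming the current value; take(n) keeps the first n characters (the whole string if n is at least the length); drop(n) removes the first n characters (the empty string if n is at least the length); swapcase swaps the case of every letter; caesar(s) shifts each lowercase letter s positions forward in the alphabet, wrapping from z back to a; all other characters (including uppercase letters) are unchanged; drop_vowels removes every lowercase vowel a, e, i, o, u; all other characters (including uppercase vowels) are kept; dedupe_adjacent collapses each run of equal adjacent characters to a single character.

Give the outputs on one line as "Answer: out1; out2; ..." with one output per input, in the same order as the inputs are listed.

"kyt"; "cev"; "bwn"; "dzh"; "xnf"

Execution, op by op:
  "ymhd" -> "ymhd" -> "kytp" -> "kyt"
  "qsjvdm" -> "qsjvdm" -> "cevhpy" -> "cev"
  "pkebcqmxum" -> "pkbcqmxm" -> "bwnocyjy" -> "bwn"
  "ornvqhe" -> "rnvqh" -> "dzhct" -> "dzh"
  "lbeotergqdep" -> "lbtrgqdp" -> "xnfdscpb" -> "xnf"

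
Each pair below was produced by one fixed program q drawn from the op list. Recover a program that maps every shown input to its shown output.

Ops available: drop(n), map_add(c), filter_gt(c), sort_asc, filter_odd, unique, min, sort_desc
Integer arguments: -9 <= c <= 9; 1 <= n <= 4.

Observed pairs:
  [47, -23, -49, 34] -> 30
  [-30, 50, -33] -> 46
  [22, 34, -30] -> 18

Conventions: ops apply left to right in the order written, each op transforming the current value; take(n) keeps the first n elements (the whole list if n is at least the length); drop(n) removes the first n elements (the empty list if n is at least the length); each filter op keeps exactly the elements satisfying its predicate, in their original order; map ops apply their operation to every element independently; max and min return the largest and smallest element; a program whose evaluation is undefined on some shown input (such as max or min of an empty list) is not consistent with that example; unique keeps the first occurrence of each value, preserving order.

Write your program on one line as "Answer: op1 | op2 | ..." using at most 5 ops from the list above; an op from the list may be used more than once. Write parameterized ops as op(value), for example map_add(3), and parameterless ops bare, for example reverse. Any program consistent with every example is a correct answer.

sort_desc | map_add(-4) | sort_asc | filter_gt(-3) | min

Check, running the answer program on each example:
  [47, -23, -49, 34] -> [47, 34, -23, -49] -> [43, 30, -27, -53] -> [-53, -27, 30, 43] -> [30, 43] -> 30
  [-30, 50, -33] -> [50, -30, -33] -> [46, -34, -37] -> [-37, -34, 46] -> [46] -> 46
  [22, 34, -30] -> [34, 22, -30] -> [30, 18, -34] -> [-34, 18, 30] -> [18, 30] -> 18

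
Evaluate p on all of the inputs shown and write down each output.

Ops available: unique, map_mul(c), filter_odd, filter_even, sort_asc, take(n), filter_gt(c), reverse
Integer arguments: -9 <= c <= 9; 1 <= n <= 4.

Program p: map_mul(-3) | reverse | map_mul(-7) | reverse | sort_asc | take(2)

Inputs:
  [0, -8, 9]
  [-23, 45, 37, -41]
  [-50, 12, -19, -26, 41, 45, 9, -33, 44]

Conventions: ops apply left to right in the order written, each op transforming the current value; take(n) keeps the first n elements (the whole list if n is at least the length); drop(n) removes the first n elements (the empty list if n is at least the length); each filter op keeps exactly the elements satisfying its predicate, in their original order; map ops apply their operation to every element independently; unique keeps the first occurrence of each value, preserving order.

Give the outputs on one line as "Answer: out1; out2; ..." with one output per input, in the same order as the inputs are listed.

[-168, 0]; [-861, -483]; [-1050, -693]

Execution, op by op:
  [0, -8, 9] -> [0, 24, -27] -> [-27, 24, 0] -> [189, -168, 0] -> [0, -168, 189] -> [-168, 0, 189] -> [-168, 0]
  [-23, 45, 37, -41] -> [69, -135, -111, 123] -> [123, -111, -135, 69] -> [-861, 777, 945, -483] -> [-483, 945, 777, -861] -> [-861, -483, 777, 945] -> [-861, -483]
  [-50, 12, -19, -26, 41, 45, 9, -33, 44] -> [150, -36, 57, 78, -123, -135, -27, 99, -132] -> [-132, 99, -27, -135, -123, 78, 57, -36, 150] -> [924, -693, 189, 945, 861, -546, -399, 252, -1050] -> [-1050, 252, -399, -546, 861, 945, 189, -693, 924] -> [-1050, -693, -546, -399, 189, 252, 861, 924, 945] -> [-1050, -693]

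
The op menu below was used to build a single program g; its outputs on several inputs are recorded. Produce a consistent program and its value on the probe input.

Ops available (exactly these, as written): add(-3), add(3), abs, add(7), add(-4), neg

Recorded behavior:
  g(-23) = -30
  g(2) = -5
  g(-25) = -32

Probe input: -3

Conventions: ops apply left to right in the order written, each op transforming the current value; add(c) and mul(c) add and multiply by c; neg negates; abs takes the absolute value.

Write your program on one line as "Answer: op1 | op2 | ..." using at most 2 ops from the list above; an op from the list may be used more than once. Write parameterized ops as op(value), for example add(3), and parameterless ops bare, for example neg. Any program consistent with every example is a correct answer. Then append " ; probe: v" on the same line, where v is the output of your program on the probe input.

add(-3) | add(-4) ; probe: -10

Check, running the answer program on each example:
  -23 -> -26 -> -30
  2 -> -1 -> -5
  -25 -> -28 -> -32
  probe: -3 -> -6 -> -10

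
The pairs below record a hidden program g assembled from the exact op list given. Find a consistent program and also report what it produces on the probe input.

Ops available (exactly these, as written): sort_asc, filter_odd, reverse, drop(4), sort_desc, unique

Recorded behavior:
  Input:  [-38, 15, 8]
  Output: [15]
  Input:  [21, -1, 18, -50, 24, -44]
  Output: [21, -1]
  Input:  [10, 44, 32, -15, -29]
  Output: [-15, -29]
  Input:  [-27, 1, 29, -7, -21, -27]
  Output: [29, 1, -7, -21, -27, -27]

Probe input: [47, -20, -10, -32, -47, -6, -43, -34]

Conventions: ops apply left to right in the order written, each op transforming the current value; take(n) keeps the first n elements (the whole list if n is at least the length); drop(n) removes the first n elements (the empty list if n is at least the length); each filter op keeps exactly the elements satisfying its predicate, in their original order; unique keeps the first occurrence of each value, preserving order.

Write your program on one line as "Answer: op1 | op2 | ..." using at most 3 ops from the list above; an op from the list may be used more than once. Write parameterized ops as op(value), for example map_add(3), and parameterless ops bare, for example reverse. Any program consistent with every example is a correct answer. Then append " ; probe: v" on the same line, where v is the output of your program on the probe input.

filter_odd | sort_desc ; probe: [47, -43, -47]

Check, running the answer program on each example:
  [-38, 15, 8] -> [15] -> [15]
  [21, -1, 18, -50, 24, -44] -> [21, -1] -> [21, -1]
  [10, 44, 32, -15, -29] -> [-15, -29] -> [-15, -29]
  [-27, 1, 29, -7, -21, -27] -> [-27, 1, 29, -7, -21, -27] -> [29, 1, -7, -21, -27, -27]
  probe: [47, -20, -10, -32, -47, -6, -43, -34] -> [47, -47, -43] -> [47, -43, -47]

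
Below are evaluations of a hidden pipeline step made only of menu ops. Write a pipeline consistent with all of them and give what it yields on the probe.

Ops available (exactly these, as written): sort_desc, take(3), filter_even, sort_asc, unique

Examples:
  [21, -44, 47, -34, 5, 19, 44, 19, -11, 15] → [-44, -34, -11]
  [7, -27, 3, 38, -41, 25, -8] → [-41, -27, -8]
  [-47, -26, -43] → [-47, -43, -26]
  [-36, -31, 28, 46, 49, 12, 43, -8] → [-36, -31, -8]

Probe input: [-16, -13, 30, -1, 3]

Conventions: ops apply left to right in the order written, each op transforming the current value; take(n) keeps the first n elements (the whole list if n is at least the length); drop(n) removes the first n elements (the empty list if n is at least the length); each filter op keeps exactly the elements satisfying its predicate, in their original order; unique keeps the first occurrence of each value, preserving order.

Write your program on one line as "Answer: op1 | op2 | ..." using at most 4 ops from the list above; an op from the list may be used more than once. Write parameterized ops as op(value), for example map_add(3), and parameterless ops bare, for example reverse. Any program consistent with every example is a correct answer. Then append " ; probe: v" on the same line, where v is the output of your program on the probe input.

unique | sort_asc | take(3) ; probe: [-16, -13, -1]

Check, running the answer program on each example:
  [21, -44, 47, -34, 5, 19, 44, 19, -11, 15] -> [21, -44, 47, -34, 5, 19, 44, -11, 15] -> [-44, -34, -11, 5, 15, 19, 21, 44, 47] -> [-44, -34, -11]
  [7, -27, 3, 38, -41, 25, -8] -> [7, -27, 3, 38, -41, 25, -8] -> [-41, -27, -8, 3, 7, 25, 38] -> [-41, -27, -8]
  [-47, -26, -43] -> [-47, -26, -43] -> [-47, -43, -26] -> [-47, -43, -26]
  [-36, -31, 28, 46, 49, 12, 43, -8] -> [-36, -31, 28, 46, 49, 12, 43, -8] -> [-36, -31, -8, 12, 28, 43, 46, 49] -> [-36, -31, -8]
  probe: [-16, -13, 30, -1, 3] -> [-16, -13, 30, -1, 3] -> [-16, -13, -1, 3, 30] -> [-16, -13, -1]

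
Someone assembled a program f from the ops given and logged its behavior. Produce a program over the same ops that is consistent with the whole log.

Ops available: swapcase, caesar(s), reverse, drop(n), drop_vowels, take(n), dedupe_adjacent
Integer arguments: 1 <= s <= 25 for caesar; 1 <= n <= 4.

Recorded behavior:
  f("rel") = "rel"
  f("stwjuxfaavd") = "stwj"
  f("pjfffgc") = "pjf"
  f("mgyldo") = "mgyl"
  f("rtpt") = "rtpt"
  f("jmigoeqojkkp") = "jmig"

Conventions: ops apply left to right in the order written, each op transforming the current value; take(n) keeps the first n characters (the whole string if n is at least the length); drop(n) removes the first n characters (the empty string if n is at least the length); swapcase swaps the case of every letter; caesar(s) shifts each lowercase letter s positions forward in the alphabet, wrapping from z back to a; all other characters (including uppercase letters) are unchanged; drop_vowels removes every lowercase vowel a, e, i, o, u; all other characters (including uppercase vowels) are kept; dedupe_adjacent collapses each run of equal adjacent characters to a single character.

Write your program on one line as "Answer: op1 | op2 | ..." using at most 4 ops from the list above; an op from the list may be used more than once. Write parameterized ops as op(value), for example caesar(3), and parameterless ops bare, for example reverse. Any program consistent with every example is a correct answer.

take(4) | reverse | dedupe_adjacent | reverse

Check, running the answer program on each example:
  "rel" -> "rel" -> "ler" -> "ler" -> "rel"
  "stwjuxfaavd" -> "stwj" -> "jwts" -> "jwts" -> "stwj"
  "pjfffgc" -> "pjff" -> "ffjp" -> "fjp" -> "pjf"
  "mgyldo" -> "mgyl" -> "lygm" -> "lygm" -> "mgyl"
  "rtpt" -> "rtpt" -> "tptr" -> "tptr" -> "rtpt"
  "jmigoeqojkkp" -> "jmig" -> "gimj" -> "gimj" -> "jmig"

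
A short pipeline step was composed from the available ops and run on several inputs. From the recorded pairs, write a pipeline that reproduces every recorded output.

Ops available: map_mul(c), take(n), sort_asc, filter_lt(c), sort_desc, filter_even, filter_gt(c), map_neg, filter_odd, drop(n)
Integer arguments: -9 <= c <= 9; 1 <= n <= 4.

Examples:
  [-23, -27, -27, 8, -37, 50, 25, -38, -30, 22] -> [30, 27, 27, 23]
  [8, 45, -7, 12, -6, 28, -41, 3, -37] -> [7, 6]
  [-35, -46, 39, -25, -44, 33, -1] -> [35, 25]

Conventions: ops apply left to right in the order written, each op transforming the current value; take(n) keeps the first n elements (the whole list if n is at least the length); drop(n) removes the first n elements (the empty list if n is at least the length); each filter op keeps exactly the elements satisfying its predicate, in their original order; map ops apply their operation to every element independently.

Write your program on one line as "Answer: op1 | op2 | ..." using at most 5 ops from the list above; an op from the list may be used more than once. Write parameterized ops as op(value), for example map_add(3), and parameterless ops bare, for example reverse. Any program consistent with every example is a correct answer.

map_mul(-1) | sort_asc | sort_desc | drop(2) | filter_gt(3)

Check, running the answer program on each example:
  [-23, -27, -27, 8, -37, 50, 25, -38, -30, 22] -> [23, 27, 27, -8, 37, -50, -25, 38, 30, -22] -> [-50, -25, -22, -8, 23, 27, 27, 30, 37, 38] -> [38, 37, 30, 27, 27, 23, -8, -22, -25, -50] -> [30, 27, 27, 23, -8, -22, -25, -50] -> [30, 27, 27, 23]
  [8, 45, -7, 12, -6, 28, -41, 3, -37] -> [-8, -45, 7, -12, 6, -28, 41, -3, 37] -> [-45, -28, -12, -8, -3, 6, 7, 37, 41] -> [41, 37, 7, 6, -3, -8, -12, -28, -45] -> [7, 6, -3, -8, -12, -28, -45] -> [7, 6]
  [-35, -46, 39, -25, -44, 33, -1] -> [35, 46, -39, 25, 44, -33, 1] -> [-39, -33, 1, 25, 35, 44, 46] -> [46, 44, 35, 25, 1, -33, -39] -> [35, 25, 1, -33, -39] -> [35, 25]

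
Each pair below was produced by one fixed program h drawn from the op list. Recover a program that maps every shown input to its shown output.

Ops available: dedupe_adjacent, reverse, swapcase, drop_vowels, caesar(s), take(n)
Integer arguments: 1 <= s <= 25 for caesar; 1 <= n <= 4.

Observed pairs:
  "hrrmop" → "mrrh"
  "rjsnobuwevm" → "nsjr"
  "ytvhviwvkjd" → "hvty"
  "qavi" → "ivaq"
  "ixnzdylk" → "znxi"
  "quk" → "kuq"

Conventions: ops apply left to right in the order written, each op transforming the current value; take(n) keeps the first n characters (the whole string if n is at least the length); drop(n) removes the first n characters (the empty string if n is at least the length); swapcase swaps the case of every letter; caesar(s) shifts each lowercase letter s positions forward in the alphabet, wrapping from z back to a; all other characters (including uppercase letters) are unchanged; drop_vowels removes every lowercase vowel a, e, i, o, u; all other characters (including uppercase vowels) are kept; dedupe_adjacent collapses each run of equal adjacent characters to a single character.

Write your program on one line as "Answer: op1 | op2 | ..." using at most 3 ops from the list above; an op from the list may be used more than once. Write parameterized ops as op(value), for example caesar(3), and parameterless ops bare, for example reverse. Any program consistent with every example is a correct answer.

take(4) | reverse

Check, running the answer program on each example:
  "hrrmop" -> "hrrm" -> "mrrh"
  "rjsnobuwevm" -> "rjsn" -> "nsjr"
  "ytvhviwvkjd" -> "ytvh" -> "hvty"
  "qavi" -> "qavi" -> "ivaq"
  "ixnzdylk" -> "ixnz" -> "znxi"
  "quk" -> "quk" -> "kuq"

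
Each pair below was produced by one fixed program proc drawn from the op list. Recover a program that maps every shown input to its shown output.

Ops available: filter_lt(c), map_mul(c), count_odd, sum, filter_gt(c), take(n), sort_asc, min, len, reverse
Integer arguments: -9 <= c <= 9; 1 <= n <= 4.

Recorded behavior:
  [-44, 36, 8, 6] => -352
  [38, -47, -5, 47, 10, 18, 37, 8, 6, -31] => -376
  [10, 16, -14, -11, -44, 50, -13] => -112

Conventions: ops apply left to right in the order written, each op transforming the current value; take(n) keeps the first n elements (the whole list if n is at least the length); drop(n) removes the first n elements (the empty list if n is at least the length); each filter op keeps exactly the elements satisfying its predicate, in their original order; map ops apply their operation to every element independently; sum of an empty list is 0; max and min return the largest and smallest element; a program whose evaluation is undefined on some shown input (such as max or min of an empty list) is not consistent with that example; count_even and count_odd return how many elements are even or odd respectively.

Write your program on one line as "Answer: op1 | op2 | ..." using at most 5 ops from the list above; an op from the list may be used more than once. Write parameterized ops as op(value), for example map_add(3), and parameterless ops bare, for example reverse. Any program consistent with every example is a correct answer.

take(4) | sort_asc | map_mul(8) | min

Check, running the answer program on each example:
  [-44, 36, 8, 6] -> [-44, 36, 8, 6] -> [-44, 6, 8, 36] -> [-352, 48, 64, 288] -> -352
  [38, -47, -5, 47, 10, 18, 37, 8, 6, -31] -> [38, -47, -5, 47] -> [-47, -5, 38, 47] -> [-376, -40, 304, 376] -> -376
  [10, 16, -14, -11, -44, 50, -13] -> [10, 16, -14, -11] -> [-14, -11, 10, 16] -> [-112, -88, 80, 128] -> -112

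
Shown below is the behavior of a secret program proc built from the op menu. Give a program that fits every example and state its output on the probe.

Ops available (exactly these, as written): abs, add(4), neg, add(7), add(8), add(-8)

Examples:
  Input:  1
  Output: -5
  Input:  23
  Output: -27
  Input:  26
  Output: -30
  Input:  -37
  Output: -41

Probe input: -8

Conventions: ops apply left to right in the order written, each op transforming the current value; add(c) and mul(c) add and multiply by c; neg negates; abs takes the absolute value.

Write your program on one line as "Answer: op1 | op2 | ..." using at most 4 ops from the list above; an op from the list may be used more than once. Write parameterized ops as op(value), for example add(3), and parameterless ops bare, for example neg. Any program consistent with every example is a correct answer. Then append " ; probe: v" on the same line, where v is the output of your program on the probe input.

abs | add(4) | neg ; probe: -12

Check, running the answer program on each example:
  1 -> 1 -> 5 -> -5
  23 -> 23 -> 27 -> -27
  26 -> 26 -> 30 -> -30
  -37 -> 37 -> 41 -> -41
  probe: -8 -> 8 -> 12 -> -12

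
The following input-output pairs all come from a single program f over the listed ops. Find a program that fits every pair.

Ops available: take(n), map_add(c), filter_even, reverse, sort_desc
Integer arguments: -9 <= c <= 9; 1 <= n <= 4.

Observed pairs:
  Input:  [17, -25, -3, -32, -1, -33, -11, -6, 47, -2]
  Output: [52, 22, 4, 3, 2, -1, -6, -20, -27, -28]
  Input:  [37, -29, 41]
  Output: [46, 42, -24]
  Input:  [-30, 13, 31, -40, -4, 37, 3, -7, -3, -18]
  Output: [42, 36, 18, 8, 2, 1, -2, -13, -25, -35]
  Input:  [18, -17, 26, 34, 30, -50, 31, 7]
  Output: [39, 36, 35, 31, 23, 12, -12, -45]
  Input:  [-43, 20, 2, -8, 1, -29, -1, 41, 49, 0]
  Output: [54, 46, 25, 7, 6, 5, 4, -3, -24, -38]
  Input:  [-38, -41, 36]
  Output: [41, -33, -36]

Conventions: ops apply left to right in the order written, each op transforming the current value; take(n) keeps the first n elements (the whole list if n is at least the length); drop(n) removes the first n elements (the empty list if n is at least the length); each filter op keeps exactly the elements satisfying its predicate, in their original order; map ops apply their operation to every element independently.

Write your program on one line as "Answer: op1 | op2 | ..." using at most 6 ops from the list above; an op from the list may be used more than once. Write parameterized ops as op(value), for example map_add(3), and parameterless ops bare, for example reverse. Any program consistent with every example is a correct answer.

sort_desc | reverse | map_add(1) | map_add(4) | sort_desc

Check, running the answer program on each example:
  [17, -25, -3, -32, -1, -33, -11, -6, 47, -2] -> [47, 17, -1, -2, -3, -6, -11, -25, -32, -33] -> [-33, -32, -25, -11, -6, -3, -2, -1, 17, 47] -> [-32, -31, -24, -10, -5, -2, -1, 0, 18, 48] -> [-28, -27, -20, -6, -1, 2, 3, 4, 22, 52] -> [52, 22, 4, 3, 2, -1, -6, -20, -27, -28]
  [37, -29, 41] -> [41, 37, -29] -> [-29, 37, 41] -> [-28, 38, 42] -> [-24, 42, 46] -> [46, 42, -24]
  [-30, 13, 31, -40, -4, 37, 3, -7, -3, -18] -> [37, 31, 13, 3, -3, -4, -7, -18, -30, -40] -> [-40, -30, -18, -7, -4, -3, 3, 13, 31, 37] -> [-39, -29, -17, -6, -3, -2, 4, 14, 32, 38] -> [-35, -25, -13, -2, 1, 2, 8, 18, 36, 42] -> [42, 36, 18, 8, 2, 1, -2, -13, -25, -35]
  [18, -17, 26, 34, 30, -50, 31, 7] -> [34, 31, 30, 26, 18, 7, -17, -50] -> [-50, -17, 7, 18, 26, 30, 31, 34] -> [-49, -16, 8, 19, 27, 31, 32, 35] -> [-45, -12, 12, 23, 31, 35, 36, 39] -> [39, 36, 35, 31, 23, 12, -12, -45]
  [-43, 20, 2, -8, 1, -29, -1, 41, 49, 0] -> [49, 41, 20, 2, 1, 0, -1, -8, -29, -43] -> [-43, -29, -8, -1, 0, 1, 2, 20, 41, 49] -> [-42, -28, -7, 0, 1, 2, 3, 21, 42, 50] -> [-38, -24, -3, 4, 5, 6, 7, 25, 46, 54] -> [54, 46, 25, 7, 6, 5, 4, -3, -24, -38]
  [-38, -41, 36] -> [36, -38, -41] -> [-41, -38, 36] -> [-40, -37, 37] -> [-36, -33, 41] -> [41, -33, -36]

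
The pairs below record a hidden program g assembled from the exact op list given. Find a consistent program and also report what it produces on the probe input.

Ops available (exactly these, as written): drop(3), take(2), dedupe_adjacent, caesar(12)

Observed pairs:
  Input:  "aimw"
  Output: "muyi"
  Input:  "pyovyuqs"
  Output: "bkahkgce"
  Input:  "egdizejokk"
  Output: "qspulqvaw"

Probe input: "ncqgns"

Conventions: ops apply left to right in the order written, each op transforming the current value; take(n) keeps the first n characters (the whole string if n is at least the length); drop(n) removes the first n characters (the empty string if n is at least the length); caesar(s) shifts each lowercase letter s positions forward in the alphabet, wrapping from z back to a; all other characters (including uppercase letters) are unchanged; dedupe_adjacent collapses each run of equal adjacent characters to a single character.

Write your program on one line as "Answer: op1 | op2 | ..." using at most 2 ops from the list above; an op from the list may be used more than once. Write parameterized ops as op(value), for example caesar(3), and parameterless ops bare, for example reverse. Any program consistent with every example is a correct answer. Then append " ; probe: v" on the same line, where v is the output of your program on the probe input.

dedupe_adjacent | caesar(12) ; probe: "zocsze"

Check, running the answer program on each example:
  "aimw" -> "aimw" -> "muyi"
  "pyovyuqs" -> "pyovyuqs" -> "bkahkgce"
  "egdizejokk" -> "egdizejok" -> "qspulqvaw"
  probe: "ncqgns" -> "ncqgns" -> "zocsze"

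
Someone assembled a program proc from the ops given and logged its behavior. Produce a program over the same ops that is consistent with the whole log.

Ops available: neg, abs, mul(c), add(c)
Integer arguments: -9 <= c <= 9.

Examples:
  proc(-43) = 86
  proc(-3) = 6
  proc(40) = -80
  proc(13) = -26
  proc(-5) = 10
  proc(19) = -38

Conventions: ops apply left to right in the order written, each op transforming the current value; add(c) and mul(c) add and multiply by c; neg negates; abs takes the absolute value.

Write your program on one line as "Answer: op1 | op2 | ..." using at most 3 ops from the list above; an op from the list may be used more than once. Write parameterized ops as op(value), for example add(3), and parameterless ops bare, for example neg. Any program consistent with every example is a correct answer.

neg | mul(2)

Check, running the answer program on each example:
  -43 -> 43 -> 86
  -3 -> 3 -> 6
  40 -> -40 -> -80
  13 -> -13 -> -26
  -5 -> 5 -> 10
  19 -> -19 -> -38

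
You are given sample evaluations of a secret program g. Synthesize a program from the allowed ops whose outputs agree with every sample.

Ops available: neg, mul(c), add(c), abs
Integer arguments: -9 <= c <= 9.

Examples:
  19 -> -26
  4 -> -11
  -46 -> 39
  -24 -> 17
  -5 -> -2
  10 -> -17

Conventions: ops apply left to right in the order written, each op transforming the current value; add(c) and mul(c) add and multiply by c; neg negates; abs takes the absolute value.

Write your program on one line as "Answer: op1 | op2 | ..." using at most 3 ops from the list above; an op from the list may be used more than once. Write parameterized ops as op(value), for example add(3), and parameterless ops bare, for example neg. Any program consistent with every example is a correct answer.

neg | add(-7)

Check, running the answer program on each example:
  19 -> -19 -> -26
  4 -> -4 -> -11
  -46 -> 46 -> 39
  -24 -> 24 -> 17
  -5 -> 5 -> -2
  10 -> -10 -> -17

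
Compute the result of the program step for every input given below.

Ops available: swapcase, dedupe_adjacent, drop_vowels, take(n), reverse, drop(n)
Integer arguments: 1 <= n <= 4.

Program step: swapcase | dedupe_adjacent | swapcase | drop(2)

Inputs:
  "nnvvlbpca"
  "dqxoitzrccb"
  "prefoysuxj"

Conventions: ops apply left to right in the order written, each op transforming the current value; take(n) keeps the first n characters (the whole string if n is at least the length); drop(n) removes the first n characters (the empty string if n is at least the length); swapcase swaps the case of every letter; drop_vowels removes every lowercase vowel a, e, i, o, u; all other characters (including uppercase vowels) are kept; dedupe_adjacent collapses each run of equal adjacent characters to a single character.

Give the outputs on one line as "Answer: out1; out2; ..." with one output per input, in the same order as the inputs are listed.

"lbpca"; "xoitzrcb"; "efoysuxj"

Execution, op by op:
  "nnvvlbpca" -> "NNVVLBPCA" -> "NVLBPCA" -> "nvlbpca" -> "lbpca"
  "dqxoitzrccb" -> "DQXOITZRCCB" -> "DQXOITZRCB" -> "dqxoitzrcb" -> "xoitzrcb"
  "prefoysuxj" -> "PREFOYSUXJ" -> "PREFOYSUXJ" -> "prefoysuxj" -> "efoysuxj"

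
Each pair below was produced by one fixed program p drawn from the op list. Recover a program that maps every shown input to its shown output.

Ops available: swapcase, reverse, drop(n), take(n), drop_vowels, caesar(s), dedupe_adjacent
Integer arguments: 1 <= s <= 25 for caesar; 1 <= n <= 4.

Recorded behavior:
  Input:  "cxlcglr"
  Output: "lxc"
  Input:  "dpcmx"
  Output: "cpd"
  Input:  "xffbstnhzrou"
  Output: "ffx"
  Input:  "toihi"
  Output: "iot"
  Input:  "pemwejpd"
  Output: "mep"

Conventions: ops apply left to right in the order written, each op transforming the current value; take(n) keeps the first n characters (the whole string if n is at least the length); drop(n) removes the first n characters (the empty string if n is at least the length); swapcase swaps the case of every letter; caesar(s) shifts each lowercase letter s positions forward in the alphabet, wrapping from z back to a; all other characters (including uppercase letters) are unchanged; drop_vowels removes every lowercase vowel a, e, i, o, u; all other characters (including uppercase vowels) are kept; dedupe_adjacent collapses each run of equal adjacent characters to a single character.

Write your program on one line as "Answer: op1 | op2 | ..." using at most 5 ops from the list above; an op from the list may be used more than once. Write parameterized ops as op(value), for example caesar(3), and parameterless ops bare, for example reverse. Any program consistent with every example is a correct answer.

take(3) | swapcase | reverse | swapcase

Check, running the answer program on each example:
  "cxlcglr" -> "cxl" -> "CXL" -> "LXC" -> "lxc"
  "dpcmx" -> "dpc" -> "DPC" -> "CPD" -> "cpd"
  "xffbstnhzrou" -> "xff" -> "XFF" -> "FFX" -> "ffx"
  "toihi" -> "toi" -> "TOI" -> "IOT" -> "iot"
  "pemwejpd" -> "pem" -> "PEM" -> "MEP" -> "mep"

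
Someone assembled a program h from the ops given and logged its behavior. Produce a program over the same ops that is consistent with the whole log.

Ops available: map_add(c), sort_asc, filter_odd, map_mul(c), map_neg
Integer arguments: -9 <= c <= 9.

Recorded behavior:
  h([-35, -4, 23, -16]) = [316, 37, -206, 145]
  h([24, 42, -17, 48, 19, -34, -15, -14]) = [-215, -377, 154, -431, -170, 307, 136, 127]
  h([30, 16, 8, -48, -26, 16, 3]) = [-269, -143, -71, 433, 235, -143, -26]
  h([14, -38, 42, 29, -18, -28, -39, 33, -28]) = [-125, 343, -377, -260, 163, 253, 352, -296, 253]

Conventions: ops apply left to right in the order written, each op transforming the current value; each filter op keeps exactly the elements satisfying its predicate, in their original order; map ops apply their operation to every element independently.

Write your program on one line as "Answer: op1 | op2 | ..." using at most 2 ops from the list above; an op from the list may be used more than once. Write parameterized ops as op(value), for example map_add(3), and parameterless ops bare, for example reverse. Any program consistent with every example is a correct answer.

map_mul(-9) | map_add(1)

Check, running the answer program on each example:
  [-35, -4, 23, -16] -> [315, 36, -207, 144] -> [316, 37, -206, 145]
  [24, 42, -17, 48, 19, -34, -15, -14] -> [-216, -378, 153, -432, -171, 306, 135, 126] -> [-215, -377, 154, -431, -170, 307, 136, 127]
  [30, 16, 8, -48, -26, 16, 3] -> [-270, -144, -72, 432, 234, -144, -27] -> [-269, -143, -71, 433, 235, -143, -26]
  [14, -38, 42, 29, -18, -28, -39, 33, -28] -> [-126, 342, -378, -261, 162, 252, 351, -297, 252] -> [-125, 343, -377, -260, 163, 253, 352, -296, 253]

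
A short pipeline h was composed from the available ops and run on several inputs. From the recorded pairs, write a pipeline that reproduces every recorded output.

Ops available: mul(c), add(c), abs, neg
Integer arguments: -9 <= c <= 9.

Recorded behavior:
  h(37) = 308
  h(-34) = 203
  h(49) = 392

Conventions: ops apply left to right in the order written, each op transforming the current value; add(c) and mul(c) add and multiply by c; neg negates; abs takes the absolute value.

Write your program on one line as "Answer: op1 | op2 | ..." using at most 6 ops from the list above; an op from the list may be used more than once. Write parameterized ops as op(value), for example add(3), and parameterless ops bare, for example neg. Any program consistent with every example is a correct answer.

add(6) | neg | mul(7) | abs | add(7)

Check, running the answer program on each example:
  37 -> 43 -> -43 -> -301 -> 301 -> 308
  -34 -> -28 -> 28 -> 196 -> 196 -> 203
  49 -> 55 -> -55 -> -385 -> 385 -> 392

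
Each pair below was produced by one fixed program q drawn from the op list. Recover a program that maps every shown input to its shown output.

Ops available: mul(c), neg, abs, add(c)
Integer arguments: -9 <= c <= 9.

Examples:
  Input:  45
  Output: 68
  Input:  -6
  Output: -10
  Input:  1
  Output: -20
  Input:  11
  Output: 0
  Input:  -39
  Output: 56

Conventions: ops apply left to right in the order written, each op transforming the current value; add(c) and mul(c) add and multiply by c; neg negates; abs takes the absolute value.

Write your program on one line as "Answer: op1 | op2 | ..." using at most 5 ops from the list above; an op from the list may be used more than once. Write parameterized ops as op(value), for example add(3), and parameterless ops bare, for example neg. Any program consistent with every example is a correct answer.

neg | abs | add(-7) | mul(2) | add(-8)

Check, running the answer program on each example:
  45 -> -45 -> 45 -> 38 -> 76 -> 68
  -6 -> 6 -> 6 -> -1 -> -2 -> -10
  1 -> -1 -> 1 -> -6 -> -12 -> -20
  11 -> -11 -> 11 -> 4 -> 8 -> 0
  -39 -> 39 -> 39 -> 32 -> 64 -> 56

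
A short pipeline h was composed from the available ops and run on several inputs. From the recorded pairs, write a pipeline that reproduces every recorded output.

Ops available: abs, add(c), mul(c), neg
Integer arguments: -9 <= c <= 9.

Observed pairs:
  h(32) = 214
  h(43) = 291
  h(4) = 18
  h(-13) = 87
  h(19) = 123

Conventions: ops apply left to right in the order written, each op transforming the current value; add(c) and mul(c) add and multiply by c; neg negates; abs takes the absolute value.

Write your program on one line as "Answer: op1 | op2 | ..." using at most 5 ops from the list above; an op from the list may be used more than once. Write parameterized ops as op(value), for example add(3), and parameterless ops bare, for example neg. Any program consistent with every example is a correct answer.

mul(-7) | add(3) | neg | abs | add(-7)

Check, running the answer program on each example:
  32 -> -224 -> -221 -> 221 -> 221 -> 214
  43 -> -301 -> -298 -> 298 -> 298 -> 291
  4 -> -28 -> -25 -> 25 -> 25 -> 18
  -13 -> 91 -> 94 -> -94 -> 94 -> 87
  19 -> -133 -> -130 -> 130 -> 130 -> 123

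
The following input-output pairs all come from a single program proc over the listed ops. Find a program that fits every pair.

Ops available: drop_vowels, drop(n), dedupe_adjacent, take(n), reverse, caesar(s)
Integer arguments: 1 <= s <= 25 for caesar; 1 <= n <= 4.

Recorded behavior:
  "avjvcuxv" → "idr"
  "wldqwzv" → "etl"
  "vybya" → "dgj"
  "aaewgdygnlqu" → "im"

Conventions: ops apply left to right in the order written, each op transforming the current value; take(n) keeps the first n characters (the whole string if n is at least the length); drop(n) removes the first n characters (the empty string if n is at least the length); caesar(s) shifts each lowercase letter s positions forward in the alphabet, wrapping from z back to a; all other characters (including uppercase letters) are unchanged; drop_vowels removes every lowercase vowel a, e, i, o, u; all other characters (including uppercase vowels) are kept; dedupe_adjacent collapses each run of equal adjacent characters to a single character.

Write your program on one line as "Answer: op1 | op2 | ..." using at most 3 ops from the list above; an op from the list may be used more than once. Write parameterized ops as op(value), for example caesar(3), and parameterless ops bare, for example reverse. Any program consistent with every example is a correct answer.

take(3) | dedupe_adjacent | caesar(8)

Check, running the answer program on each example:
  "avjvcuxv" -> "avj" -> "avj" -> "idr"
  "wldqwzv" -> "wld" -> "wld" -> "etl"
  "vybya" -> "vyb" -> "vyb" -> "dgj"
  "aaewgdygnlqu" -> "aae" -> "ae" -> "im"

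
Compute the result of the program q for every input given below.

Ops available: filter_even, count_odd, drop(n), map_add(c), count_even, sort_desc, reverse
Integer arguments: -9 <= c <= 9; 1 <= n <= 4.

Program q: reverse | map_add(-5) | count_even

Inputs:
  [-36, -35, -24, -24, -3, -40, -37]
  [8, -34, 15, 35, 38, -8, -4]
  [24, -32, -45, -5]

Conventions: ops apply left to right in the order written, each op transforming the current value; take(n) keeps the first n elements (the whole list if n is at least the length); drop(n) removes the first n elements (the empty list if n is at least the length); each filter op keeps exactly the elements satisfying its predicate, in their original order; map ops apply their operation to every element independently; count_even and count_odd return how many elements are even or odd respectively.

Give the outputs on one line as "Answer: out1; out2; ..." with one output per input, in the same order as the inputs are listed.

Execution, op by op:
  [-36, -35, -24, -24, -3, -40, -37] -> [-37, -40, -3, -24, -24, -35, -36] -> [-42, -45, -8, -29, -29, -40, -41] -> 3
  [8, -34, 15, 35, 38, -8, -4] -> [-4, -8, 38, 35, 15, -34, 8] -> [-9, -13, 33, 30, 10, -39, 3] -> 2
  [24, -32, -45, -5] -> [-5, -45, -32, 24] -> [-10, -50, -37, 19] -> 2

3; 2; 2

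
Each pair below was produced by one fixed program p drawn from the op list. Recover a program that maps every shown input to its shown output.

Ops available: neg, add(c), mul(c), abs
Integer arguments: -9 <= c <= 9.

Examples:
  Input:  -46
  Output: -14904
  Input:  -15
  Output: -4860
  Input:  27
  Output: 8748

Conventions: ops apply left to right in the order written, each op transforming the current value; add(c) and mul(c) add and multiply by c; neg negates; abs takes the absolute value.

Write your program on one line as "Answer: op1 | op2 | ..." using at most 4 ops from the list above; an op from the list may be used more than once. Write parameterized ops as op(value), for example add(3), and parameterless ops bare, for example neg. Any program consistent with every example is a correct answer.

mul(-9) | mul(4) | mul(-9)

Check, running the answer program on each example:
  -46 -> 414 -> 1656 -> -14904
  -15 -> 135 -> 540 -> -4860
  27 -> -243 -> -972 -> 8748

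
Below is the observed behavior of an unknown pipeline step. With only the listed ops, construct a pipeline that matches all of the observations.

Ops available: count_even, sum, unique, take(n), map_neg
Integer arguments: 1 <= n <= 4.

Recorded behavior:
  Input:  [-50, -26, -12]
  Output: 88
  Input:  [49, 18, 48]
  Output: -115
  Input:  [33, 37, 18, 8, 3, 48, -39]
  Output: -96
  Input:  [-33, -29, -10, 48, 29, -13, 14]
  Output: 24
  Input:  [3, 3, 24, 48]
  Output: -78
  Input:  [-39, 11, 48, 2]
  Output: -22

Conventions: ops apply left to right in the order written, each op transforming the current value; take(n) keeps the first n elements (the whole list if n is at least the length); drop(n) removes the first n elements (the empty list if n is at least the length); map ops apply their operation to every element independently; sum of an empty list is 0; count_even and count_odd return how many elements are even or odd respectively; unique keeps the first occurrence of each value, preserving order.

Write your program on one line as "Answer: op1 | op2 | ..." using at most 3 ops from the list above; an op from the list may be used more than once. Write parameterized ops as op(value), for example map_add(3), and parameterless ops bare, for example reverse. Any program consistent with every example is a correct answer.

map_neg | take(4) | sum

Check, running the answer program on each example:
  [-50, -26, -12] -> [50, 26, 12] -> [50, 26, 12] -> 88
  [49, 18, 48] -> [-49, -18, -48] -> [-49, -18, -48] -> -115
  [33, 37, 18, 8, 3, 48, -39] -> [-33, -37, -18, -8, -3, -48, 39] -> [-33, -37, -18, -8] -> -96
  [-33, -29, -10, 48, 29, -13, 14] -> [33, 29, 10, -48, -29, 13, -14] -> [33, 29, 10, -48] -> 24
  [3, 3, 24, 48] -> [-3, -3, -24, -48] -> [-3, -3, -24, -48] -> -78
  [-39, 11, 48, 2] -> [39, -11, -48, -2] -> [39, -11, -48, -2] -> -22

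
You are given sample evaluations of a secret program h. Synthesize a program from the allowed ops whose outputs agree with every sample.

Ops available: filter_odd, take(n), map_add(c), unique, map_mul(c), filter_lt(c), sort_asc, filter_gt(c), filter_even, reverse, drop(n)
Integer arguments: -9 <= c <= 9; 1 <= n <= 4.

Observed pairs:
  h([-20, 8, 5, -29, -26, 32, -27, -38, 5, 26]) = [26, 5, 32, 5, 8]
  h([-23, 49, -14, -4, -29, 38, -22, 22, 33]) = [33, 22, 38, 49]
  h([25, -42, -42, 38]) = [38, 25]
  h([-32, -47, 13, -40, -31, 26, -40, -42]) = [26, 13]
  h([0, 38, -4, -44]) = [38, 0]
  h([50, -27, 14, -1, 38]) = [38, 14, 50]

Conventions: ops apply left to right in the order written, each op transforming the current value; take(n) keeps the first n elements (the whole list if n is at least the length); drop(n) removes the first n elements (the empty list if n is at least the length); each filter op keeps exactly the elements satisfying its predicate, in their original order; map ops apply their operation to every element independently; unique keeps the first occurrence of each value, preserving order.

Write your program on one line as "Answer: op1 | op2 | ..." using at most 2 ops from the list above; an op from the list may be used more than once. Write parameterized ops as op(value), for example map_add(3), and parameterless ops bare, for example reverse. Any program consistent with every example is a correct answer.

filter_gt(-1) | reverse

Check, running the answer program on each example:
  [-20, 8, 5, -29, -26, 32, -27, -38, 5, 26] -> [8, 5, 32, 5, 26] -> [26, 5, 32, 5, 8]
  [-23, 49, -14, -4, -29, 38, -22, 22, 33] -> [49, 38, 22, 33] -> [33, 22, 38, 49]
  [25, -42, -42, 38] -> [25, 38] -> [38, 25]
  [-32, -47, 13, -40, -31, 26, -40, -42] -> [13, 26] -> [26, 13]
  [0, 38, -4, -44] -> [0, 38] -> [38, 0]
  [50, -27, 14, -1, 38] -> [50, 14, 38] -> [38, 14, 50]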